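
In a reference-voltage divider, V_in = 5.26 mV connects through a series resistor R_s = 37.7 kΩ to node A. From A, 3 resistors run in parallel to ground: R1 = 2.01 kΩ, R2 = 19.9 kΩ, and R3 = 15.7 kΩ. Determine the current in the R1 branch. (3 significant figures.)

I ≈ 0.109 µA

Combine the parallel branches: R_p = (1/2.01 + 1/19.9 + 1/15.7)⁻¹ = 1.635 kΩ.
Node voltage V_A = V_in · R_p/(R_s + R_p) = 5.26 × 0.04158 = 0.2187 mV.
Branch current I = V_A/R1 = 0.2187/2.01 = 0.1088 µA.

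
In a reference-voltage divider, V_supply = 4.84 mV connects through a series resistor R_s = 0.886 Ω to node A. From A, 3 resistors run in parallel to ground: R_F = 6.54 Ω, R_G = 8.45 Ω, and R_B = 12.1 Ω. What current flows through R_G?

I ≈ 0.436 mA

Parallel bank: R_p = 1/(1/6.54 + 1/8.45 + 1/12.1) = 2.826 Ω.
V_A by voltage divider: V_A = 4.84 × 2.826/(0.886 + 2.826) = 3.685 mV.
Branch current I = V_A/R_G = 3.685/8.45 = 0.4361 mA.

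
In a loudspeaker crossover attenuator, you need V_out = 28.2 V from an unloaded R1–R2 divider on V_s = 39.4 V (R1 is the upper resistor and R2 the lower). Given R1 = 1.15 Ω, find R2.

R2 ≈ 2.90 Ω

The divider ratio is R2/(R1+R2) = 28.2/39.4 = 0.7157.
So R2 = R1 · V_out/(V_s − V_out) = 1.15 × 28.2/(39.4 − 28.2) = 1.15 × 2.518 = 2.896 Ω.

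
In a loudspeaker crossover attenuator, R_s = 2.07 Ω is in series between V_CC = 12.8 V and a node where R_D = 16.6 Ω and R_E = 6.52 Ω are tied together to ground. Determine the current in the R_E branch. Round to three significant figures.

Equivalent of the parallel group: R_p = 4.681 Ω.
Node voltage V_A = V_CC · R_p/(R_s + R_p) = 12.8 × 0.6934 = 8.875 V.
Branch current I = V_A/R_E = 8.875/6.52 = 1.361 A.

I ≈ 1.36 A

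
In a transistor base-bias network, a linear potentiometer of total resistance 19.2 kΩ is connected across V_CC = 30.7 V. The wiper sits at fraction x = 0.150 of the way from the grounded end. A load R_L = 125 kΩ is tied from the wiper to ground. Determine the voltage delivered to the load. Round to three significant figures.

V_out ≈ 4.52 V

Lower segment x·R_p = 2.880 kΩ; upper segment (1−x)·R_p = 16.32 kΩ.
Lower segment in parallel with the load: 2.880 ‖ 125 = 2.815 kΩ.
Loaded-divider output: V_out = 30.7 × 0.1471 = 4.517 V.
(Unloaded: V_out = x·V_CC = 4.60 V.)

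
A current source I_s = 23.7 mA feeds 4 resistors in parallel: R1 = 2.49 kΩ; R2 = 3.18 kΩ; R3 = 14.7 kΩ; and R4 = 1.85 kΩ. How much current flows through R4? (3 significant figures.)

I ≈ 9.67 mA

Conductances: ΣG = 1/2.49 + 1/3.18 + 1/14.7 + 1/1.85 = 1.325 (1/kΩ).
Current divider: I(R4) = I_s · G_k/ΣG = 23.7 × (0.5405/1.325) = 23.7 × 0.4081 = 9.671 mA.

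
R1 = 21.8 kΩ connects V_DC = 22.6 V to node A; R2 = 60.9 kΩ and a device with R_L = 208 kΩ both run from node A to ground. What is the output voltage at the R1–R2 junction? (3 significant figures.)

V_out ≈ 15.5 V

First combine the lower leg with the load: R2 ‖ R_L = 47.11 kΩ.
Voltage divider with the loaded lower leg: V_out = 22.6 × 47.11/(21.8 + 47.11) = 22.6 × 0.6836 = 15.45 V.
(Unloaded it would be 16.6 V; the load pulls it down.)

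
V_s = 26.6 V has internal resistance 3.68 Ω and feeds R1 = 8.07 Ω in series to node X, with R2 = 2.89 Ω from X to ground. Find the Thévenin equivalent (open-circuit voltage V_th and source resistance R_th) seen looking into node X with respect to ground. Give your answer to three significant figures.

R1' = 3.68 + 8.07 = 11.75 Ω (source resistance + R1).
Open-circuit (no load on X): V_th = V_s · R2/(R1' + R2) = 26.6 × 2.89/(11.75 + 2.89) = 5.251 V.
With V_s suppressed (replaced by a short), R_th = R1' ‖ R2 = (11.75 × 2.89)/(11.75 + 2.89) = 2.320 Ω.

V_th ≈ 5.25 V, R_th ≈ 2.32 Ω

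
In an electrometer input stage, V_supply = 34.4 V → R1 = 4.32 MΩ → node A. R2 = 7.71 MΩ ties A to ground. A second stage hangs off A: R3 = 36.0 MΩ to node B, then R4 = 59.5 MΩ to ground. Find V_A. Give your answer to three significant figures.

The second stage (R3 + R4 = 95.50 MΩ) loads node A in parallel with R2.
R2 ‖ (R3+R4) = 7.134 MΩ.
So V_A = 34.4 × 0.6228 = 21.43 V.

V_A ≈ 21.4 V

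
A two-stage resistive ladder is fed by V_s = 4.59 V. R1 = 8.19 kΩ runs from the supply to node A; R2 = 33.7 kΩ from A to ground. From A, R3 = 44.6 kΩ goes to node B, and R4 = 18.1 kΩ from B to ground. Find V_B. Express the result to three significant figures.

V_B ≈ 0.965 V

The second stage (R3 + R4 = 62.70 kΩ) loads node A in parallel with R2.
R2 ‖ (R3+R4) = 21.92 kΩ.
First divider: V_A = V_s · 21.92/(8.19 + 21.92) = 3.341 V.
V_B = V_A × 0.2887 = 0.9646 V.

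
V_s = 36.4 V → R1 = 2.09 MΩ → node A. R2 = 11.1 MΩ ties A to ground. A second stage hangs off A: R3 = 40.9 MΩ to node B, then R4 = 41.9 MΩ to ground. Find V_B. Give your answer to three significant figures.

Looking into the second stage from A: R3 + R4 = 82.80 MΩ appears in parallel with R2.
Effective lower resistance at A: R2 ‖ 82.80 = 9.788 MΩ.
So V_A = 36.4 × 0.8240 = 30.00 V.
Stage 2 is unloaded, so V_B = V_A · R4/(R3+R4) = 30.00 × 41.9/82.80 = 15.18 V.

V_B ≈ 15.2 V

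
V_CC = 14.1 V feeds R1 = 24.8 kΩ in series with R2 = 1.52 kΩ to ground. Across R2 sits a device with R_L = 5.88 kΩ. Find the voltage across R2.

V_out ≈ 0.655 V

R2 ‖ R_L = (1.52 × 5.88)/(1.52 + 5.88) = 1.208 kΩ.
Then V_out = V_CC · R2'/(R1 + R2') = 14.1 × 1.208/26.01 = 0.6548 V.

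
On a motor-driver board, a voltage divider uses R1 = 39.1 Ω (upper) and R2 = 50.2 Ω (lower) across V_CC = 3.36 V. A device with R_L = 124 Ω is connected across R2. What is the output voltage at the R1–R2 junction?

First combine the lower leg with the load: R2 ‖ R_L = 35.73 Ω.
Then V_out = V_CC · R2'/(R1 + R2') = 3.36 × 35.73/74.83 = 1.604 V.
(Unloaded it would be 1.89 V; the load pulls it down.)

V_out ≈ 1.60 V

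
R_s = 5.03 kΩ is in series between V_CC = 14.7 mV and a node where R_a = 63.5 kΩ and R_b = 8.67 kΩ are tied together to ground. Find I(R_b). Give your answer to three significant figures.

I ≈ 1.02 µA

Equivalent of the parallel group: R_p = 7.628 kΩ.
V_A = 14.7 × 7.628/12.66 = 8.859 mV.
Branch current I = V_A/R_b = 8.859/8.67 = 1.022 µA.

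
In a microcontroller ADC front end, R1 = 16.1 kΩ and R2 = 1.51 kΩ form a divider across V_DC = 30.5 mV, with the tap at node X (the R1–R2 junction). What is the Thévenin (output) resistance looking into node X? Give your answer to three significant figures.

R_th ≈ 1.38 kΩ

Zeroing V_DC shorts the top of R1 to ground, so R_th = R1 ‖ R2 = 1.381 kΩ.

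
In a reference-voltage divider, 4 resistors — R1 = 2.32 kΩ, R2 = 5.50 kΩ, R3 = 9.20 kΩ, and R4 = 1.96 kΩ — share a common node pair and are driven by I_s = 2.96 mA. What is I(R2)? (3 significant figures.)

I ≈ 0.437 mA

ΣG = 1/2.32 + 1/5.50 + 1/9.20 + 1/1.96 = 1.232.
By the current-divider rule, I = I_s · G_k/ΣG = 2.96 × 0.1476 = 0.4369 mA.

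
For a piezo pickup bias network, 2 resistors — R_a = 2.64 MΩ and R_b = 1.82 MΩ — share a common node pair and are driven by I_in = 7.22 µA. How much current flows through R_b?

I ≈ 4.27 µA

With just two branches, the current splits inversely with resistance.
So I = 7.22 × 2.64/4.460 = 4.274 µA.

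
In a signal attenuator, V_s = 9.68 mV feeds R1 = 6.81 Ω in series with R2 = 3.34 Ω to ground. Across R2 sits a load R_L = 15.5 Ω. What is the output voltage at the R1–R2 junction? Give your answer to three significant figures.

The load sits in parallel with R2, giving an effective lower resistance R2' = R2·R_L/(R2+R_L) = 2.748 Ω.
Voltage divider with the loaded lower leg: V_out = 9.68 × 2.748/(6.81 + 2.748) = 9.68 × 0.2875 = 2.783 mV.
(Unloaded it would be 3.19 mV; the load pulls it down.)

V_out ≈ 2.78 mV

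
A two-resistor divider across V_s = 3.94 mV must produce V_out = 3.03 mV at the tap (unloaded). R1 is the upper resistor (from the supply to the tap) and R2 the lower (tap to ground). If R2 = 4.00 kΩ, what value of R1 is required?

Required fraction k = V_out/V_s = 0.7690.
Rearranging, R1 = R2·(1−k)/k = 4.00 × 0.3003 = 1.201 kΩ.

R1 ≈ 1.20 kΩ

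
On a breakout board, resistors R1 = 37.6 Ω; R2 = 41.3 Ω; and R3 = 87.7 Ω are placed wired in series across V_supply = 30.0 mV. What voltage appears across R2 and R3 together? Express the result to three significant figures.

Total series resistance ΣR = 37.6 + 41.3 + 87.7 = 166.6 Ω.
R_{R2..R3} = 41.3 + 87.7 = 129.0 Ω.
Voltage divider: V = V_supply · (129.0 / 166.6) = 30.0 × 0.7743 = 23.23 mV.

V ≈ 23.2 mV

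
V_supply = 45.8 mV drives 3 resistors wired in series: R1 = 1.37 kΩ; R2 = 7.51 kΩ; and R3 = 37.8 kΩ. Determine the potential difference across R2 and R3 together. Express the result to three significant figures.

V ≈ 44.5 mV

Series total: ΣR = 1.37 + 7.51 + 37.8 = 46.68 kΩ.
R_{R2..R3} = 7.51 + 37.8 = 45.31 kΩ.
By the voltage-divider rule, V = 45.8 × 45.31/46.68 = 44.46 mV.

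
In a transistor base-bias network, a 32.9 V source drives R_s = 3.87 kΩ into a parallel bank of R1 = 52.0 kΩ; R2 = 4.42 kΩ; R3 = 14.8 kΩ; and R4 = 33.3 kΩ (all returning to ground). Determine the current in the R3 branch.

I ≈ 0.955 mA

Equivalent of the parallel group: R_p = 2.915 kΩ.
Node voltage V_A = V_CC · R_p/(R_s + R_p) = 32.9 × 0.4296 = 14.13 V.
I(R3) = V_A / R3 = 14.13/14.8 = 0.9550 mA.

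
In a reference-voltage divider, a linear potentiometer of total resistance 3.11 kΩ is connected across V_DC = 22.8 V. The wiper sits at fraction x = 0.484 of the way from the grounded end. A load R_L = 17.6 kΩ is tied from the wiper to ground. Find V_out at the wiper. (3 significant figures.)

V_out ≈ 10.6 V

Split the track: R_lower = x·R_p = 1.505 kΩ, R_upper = (1−x)·R_p = 1.605 kΩ.
Lower segment in parallel with the load: 1.505 ‖ 17.6 = 1.387 kΩ.
Then V_out = V_DC · 1.387/(1.605 + 1.387) = 10.57 V.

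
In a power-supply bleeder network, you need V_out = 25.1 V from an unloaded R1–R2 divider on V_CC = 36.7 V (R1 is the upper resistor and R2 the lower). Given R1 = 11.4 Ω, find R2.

R2 ≈ 24.7 Ω

The divider ratio is R2/(R1+R2) = 25.1/36.7 = 0.6839.
Rearranging, R2 = R1·k/(1−k) = 11.4 × 2.164 = 24.67 Ω.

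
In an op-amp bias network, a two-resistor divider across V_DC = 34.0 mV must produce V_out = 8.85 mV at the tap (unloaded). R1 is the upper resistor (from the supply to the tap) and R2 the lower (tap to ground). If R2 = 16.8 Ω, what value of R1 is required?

The divider ratio is R2/(R1+R2) = 8.85/34.0 = 0.2603.
R1 = R2·(1/k − 1) = 16.8 × 2.842 = 47.74 Ω.

R1 ≈ 47.7 Ω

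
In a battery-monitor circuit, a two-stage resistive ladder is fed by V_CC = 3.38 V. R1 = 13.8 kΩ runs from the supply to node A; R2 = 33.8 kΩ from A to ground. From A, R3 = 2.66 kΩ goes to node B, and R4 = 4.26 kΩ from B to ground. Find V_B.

Looking into the second stage from A: R3 + R4 = 6.920 kΩ appears in parallel with R2.
Effective lower resistance at A: R2 ‖ 6.920 = 5.744 kΩ.
So V_A = 3.38 × 0.2939 = 0.9934 V.
V_B = V_A × 0.6156 = 0.6115 V.

V_B ≈ 0.612 V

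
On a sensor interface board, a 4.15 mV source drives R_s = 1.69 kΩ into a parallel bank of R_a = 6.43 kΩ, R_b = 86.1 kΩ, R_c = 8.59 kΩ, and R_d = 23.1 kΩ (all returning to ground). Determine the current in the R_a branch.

Equivalent of the parallel group: R_p = 3.060 kΩ.
V_A by voltage divider: V_A = 4.15 × 3.060/(1.69 + 3.060) = 2.673 mV.
Branch current I = V_A/R_a = 2.673/6.43 = 0.4158 µA.

I ≈ 0.416 µA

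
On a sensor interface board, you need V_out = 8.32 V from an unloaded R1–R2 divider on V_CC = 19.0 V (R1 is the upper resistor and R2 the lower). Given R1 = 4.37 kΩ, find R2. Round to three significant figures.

R2 ≈ 3.40 kΩ

Required fraction k = V_out/V_CC = 0.4379.
So R2 = R1 · V_out/(V_CC − V_out) = 4.37 × 8.32/(19.0 − 8.32) = 4.37 × 0.7790 = 3.404 kΩ.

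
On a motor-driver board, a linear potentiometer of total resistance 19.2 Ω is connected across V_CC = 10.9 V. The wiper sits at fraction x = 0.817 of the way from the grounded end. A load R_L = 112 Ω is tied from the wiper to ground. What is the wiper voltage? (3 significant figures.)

Lower segment x·R_p = 15.69 Ω; upper segment (1−x)·R_p = 3.514 Ω.
Lower segment in parallel with the load: 15.69 ‖ 112 = 13.76 Ω.
Loaded-divider output: V_out = 10.9 × 0.7966 = 8.683 V.

V_out ≈ 8.68 V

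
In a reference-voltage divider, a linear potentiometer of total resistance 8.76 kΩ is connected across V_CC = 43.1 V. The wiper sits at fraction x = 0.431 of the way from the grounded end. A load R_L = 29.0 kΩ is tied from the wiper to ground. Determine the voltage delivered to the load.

V_out ≈ 17.3 V

The pot divides into 4.984 kΩ above the wiper and 3.776 kΩ below.
(x·R_p) ‖ R_L = 3.341 kΩ.
Loaded-divider output: V_out = 43.1 × 0.4013 = 17.29 V.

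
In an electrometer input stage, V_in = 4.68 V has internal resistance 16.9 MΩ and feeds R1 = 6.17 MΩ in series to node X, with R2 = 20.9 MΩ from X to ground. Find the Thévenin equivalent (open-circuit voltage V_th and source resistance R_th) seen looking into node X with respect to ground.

V_th ≈ 2.22 V, R_th ≈ 11.0 MΩ

R1' = 16.9 + 6.17 = 23.07 MΩ (source resistance + R1).
Open-circuit (no load on X): V_th = V_in · R2/(R1' + R2) = 4.68 × 20.9/(23.07 + 20.9) = 2.225 V.
With V_in suppressed (replaced by a short), R_th = R1' ‖ R2 = (23.07 × 20.9)/(23.07 + 20.9) = 10.97 MΩ.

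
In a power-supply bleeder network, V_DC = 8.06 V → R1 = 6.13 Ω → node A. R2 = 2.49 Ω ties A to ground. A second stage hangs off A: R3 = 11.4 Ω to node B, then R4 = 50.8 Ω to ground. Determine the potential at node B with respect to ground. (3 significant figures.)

V_B ≈ 1.85 V

Looking into the second stage from A: R3 + R4 = 62.20 Ω appears in parallel with R2.
Effective lower resistance at A: R2 ‖ 62.20 = 2.394 Ω.
So V_A = 8.06 × 0.2809 = 2.264 V.
Stage 2 is unloaded, so V_B = V_A · R4/(R3+R4) = 2.264 × 50.8/62.20 = 1.849 V.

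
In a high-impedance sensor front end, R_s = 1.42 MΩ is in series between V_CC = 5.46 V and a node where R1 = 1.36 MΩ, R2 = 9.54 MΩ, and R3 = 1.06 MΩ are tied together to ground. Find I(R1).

I ≈ 1.14 µA

Parallel bank: R_p = 1/(1/1.36 + 1/9.54 + 1/1.06) = 0.5607 MΩ.
V_A = 5.46 × 0.5607/1.981 = 1.546 V.
Branch current I = V_A/R1 = 1.546/1.36 = 1.136 µA.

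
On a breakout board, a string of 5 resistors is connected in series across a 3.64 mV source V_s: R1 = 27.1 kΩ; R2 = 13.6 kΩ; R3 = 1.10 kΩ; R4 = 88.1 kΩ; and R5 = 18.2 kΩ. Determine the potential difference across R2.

Series total: ΣR = 27.1 + 13.6 + 1.10 + 88.1 + 18.2 = 148.1 kΩ.
By the voltage-divider rule, V = 3.64 × 13.60/148.1 = 0.3343 mV.

V ≈ 0.334 mV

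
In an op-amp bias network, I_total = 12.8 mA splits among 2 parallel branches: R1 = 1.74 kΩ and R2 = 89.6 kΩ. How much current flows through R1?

I ≈ 12.6 mA

For two parallel branches, I_k = I_total · (other R)/(sum of R).
So I = 12.8 × 89.6/91.34 = 12.56 mA.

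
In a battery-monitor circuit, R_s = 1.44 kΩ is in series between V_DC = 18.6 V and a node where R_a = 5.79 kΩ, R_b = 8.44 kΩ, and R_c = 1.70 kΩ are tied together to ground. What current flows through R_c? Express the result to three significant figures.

I ≈ 4.83 mA

Parallel bank: R_p = 1/(1/5.79 + 1/8.44 + 1/1.70) = 1.137 kΩ.
V_A by voltage divider: V_A = 18.6 × 1.137/(1.44 + 1.137) = 8.207 V.
I(R_c) = V_A / R_c = 8.207/1.70 = 4.828 mA.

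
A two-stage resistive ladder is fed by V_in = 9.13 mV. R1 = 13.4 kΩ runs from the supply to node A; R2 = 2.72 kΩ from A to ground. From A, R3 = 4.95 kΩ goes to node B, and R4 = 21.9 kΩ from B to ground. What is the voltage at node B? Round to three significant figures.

V_B ≈ 1.16 mV

Looking into the second stage from A: R3 + R4 = 26.85 kΩ appears in parallel with R2.
Effective lower resistance at A: R2 ‖ 26.85 = 2.470 kΩ.
First divider: V_A = V_in · 2.470/(13.4 + 2.470) = 1.421 mV.
Stage 2 is unloaded, so V_B = V_A · R4/(R3+R4) = 1.421 × 21.9/26.85 = 1.159 mV.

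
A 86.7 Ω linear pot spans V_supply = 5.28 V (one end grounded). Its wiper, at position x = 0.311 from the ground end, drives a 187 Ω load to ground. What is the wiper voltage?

Split the track: R_lower = x·R_p = 26.96 Ω, R_upper = (1−x)·R_p = 59.74 Ω.
Lower segment in parallel with the load: 26.96 ‖ 187 = 23.57 Ω.
V_out = 5.28 × 23.57/(59.74 + 23.57) = 1.494 V.

V_out ≈ 1.49 V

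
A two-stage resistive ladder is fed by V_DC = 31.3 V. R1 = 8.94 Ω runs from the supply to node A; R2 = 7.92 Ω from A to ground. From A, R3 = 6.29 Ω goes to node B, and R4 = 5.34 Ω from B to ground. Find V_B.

Looking into the second stage from A: R3 + R4 = 11.63 Ω appears in parallel with R2.
R2 ‖ (R3+R4) = 4.711 Ω.
First divider: V_A = V_DC · 4.711/(8.94 + 4.711) = 10.80 V.
V_B = V_A × 0.4592 = 4.960 V.

V_B ≈ 4.96 V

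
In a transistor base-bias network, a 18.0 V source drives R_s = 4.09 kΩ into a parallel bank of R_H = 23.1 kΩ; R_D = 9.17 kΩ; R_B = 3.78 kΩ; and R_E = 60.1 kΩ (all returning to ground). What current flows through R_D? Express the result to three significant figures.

Combine the parallel branches: R_p = (1/23.1 + 1/9.17 + 1/3.78 + 1/60.1)⁻¹ = 2.307 kΩ.
V_A = 18.0 × 2.307/6.397 = 6.491 V.
I(R_D) = V_A / R_D = 6.491/9.17 = 0.7078 mA.

I ≈ 0.708 mA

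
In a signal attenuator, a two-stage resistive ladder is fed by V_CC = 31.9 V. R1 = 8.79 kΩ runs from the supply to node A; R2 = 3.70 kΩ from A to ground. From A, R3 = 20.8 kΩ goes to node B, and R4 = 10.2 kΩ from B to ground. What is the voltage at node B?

V_B ≈ 2.87 V

Node A sees R2 in parallel with the series input of stage 2, R3 + R4 = 31.00 kΩ.
R2 ‖ (R3+R4) = 3.305 kΩ.
V_A = 31.9 × 3.305/(8.79 + 3.305) = 8.718 V.
Stage 2 is unloaded, so V_B = V_A · R4/(R3+R4) = 8.718 × 10.2/31.00 = 2.868 V.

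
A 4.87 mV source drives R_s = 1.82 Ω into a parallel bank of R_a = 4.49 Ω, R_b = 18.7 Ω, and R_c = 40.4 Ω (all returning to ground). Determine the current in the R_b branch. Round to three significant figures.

I ≈ 0.168 mA

Combine the parallel branches: R_p = (1/4.49 + 1/18.7 + 1/40.4)⁻¹ = 3.323 Ω.
V_A by voltage divider: V_A = 4.87 × 3.323/(1.82 + 3.323) = 3.147 mV.
Branch current I = V_A/R_b = 3.147/18.7 = 0.1683 mA.
(Equivalently: I_total = 0.9469 mA, then current-divider fraction G_k/ΣG = 0.1777.)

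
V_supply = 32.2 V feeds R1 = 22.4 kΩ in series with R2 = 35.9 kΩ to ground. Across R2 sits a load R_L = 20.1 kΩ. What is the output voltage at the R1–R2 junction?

V_out ≈ 11.8 V

First combine the lower leg with the load: R2 ‖ R_L = 12.89 kΩ.
Voltage divider with the loaded lower leg: V_out = 32.2 × 12.89/(22.4 + 12.89) = 32.2 × 0.3652 = 11.76 V.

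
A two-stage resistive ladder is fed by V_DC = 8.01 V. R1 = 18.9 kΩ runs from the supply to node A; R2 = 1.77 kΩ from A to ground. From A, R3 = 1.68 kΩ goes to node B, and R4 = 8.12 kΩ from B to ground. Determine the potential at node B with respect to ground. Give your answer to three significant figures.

Looking into the second stage from A: R3 + R4 = 9.800 kΩ appears in parallel with R2.
R2 ‖ (R3+R4) = 1.499 kΩ.
So V_A = 8.01 × 0.07349 = 0.5887 V.
Stage 2 is unloaded, so V_B = V_A · R4/(R3+R4) = 0.5887 × 8.12/9.800 = 0.4878 V.

V_B ≈ 0.488 V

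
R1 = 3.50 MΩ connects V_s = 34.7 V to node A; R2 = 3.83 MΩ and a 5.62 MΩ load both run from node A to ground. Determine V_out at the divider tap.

R2 ‖ R_L = (3.83 × 5.62)/(3.83 + 5.62) = 2.278 MΩ.
Voltage divider with the loaded lower leg: V_out = 34.7 × 2.278/(3.50 + 2.278) = 34.7 × 0.3942 = 13.68 V.
(Unloaded it would be 18.1 V; the load pulls it down.)

V_out ≈ 13.7 V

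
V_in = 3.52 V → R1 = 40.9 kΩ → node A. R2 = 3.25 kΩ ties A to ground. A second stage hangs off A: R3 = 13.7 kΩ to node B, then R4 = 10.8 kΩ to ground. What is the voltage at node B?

V_B ≈ 0.102 V

Looking into the second stage from A: R3 + R4 = 24.50 kΩ appears in parallel with R2.
Effective lower resistance at A: R2 ‖ 24.50 = 2.869 kΩ.
V_A = 3.52 × 2.869/(40.9 + 2.869) = 0.2308 V.
Then the unloaded second divider: V_B = V_A × R4/(R3+R4) = 0.2308 × 0.4408 = 0.1017 V.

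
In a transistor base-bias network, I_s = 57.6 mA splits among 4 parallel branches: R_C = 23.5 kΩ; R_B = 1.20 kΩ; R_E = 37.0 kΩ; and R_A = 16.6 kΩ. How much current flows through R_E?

ΣG = 1/23.5 + 1/1.20 + 1/37.0 + 1/16.6 = 0.9632.
R_E takes the fraction G_k/ΣG = 0.02703/0.9632 = 0.02806, so I = 57.6 × 0.02806 = 1.616 mA.

I ≈ 1.62 mA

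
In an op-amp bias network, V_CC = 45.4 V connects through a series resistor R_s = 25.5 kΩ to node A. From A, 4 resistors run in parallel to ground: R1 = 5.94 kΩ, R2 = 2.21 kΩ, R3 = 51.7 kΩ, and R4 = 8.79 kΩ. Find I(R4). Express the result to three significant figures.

I ≈ 0.255 mA

Equivalent of the parallel group: R_p = 1.326 kΩ.
V_A by voltage divider: V_A = 45.4 × 1.326/(25.5 + 1.326) = 2.245 V.
Branch current I = V_A/R4 = 2.245/8.79 = 0.2554 mA.
(Check via current divider: I_total = 1.692 mA; share G_k/ΣG = 0.1509 → same result.)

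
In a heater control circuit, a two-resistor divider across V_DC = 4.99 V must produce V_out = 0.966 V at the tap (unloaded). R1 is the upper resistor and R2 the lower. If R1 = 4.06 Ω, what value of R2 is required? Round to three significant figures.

Required fraction k = V_out/V_DC = 0.1936.
R2 = R1 · 0.1936/(1 − 0.1936) = 0.9746 Ω.

R2 ≈ 0.975 Ω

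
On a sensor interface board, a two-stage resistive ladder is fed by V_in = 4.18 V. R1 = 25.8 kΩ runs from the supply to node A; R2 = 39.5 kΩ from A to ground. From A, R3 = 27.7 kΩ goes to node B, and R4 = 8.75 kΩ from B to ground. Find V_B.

V_B ≈ 0.425 V

Looking into the second stage from A: R3 + R4 = 36.45 kΩ appears in parallel with R2.
Effective lower resistance at A: R2 ‖ 36.45 = 18.96 kΩ.
So V_A = 4.18 × 0.4236 = 1.770 V.
V_B = V_A × 0.2401 = 0.4250 V.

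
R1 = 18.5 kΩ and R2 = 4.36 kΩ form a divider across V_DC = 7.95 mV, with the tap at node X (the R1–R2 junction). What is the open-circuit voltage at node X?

V_th ≈ 1.52 mV

With X open, the divider is unloaded: V_th = 7.95 × 4.36/22.86 = 1.516 mV.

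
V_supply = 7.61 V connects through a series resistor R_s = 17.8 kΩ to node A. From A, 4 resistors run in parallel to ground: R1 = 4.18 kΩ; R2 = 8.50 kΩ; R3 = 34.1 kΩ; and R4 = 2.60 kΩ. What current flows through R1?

I ≈ 0.124 mA

Equivalent of the parallel group: R_p = 1.297 kΩ.
V_A = 7.61 × 1.297/19.10 = 0.5170 V.
I(R1) = V_A / R1 = 0.5170/4.18 = 0.1237 mA.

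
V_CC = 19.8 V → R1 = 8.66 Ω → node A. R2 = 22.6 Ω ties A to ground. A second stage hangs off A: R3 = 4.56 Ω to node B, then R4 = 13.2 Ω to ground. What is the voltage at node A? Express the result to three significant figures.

V_A ≈ 10.6 V

Looking into the second stage from A: R3 + R4 = 17.76 Ω appears in parallel with R2.
Effective lower resistance at A: R2 ‖ 17.76 = 9.945 Ω.
So V_A = 19.8 × 0.5345 = 10.58 V.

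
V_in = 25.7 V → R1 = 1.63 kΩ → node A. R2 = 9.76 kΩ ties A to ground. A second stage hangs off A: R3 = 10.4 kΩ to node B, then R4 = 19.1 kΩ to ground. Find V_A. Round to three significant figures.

Looking into the second stage from A: R3 + R4 = 29.50 kΩ appears in parallel with R2.
R2 ‖ (R3+R4) = 7.334 kΩ.
V_A = 25.7 × 7.334/(1.63 + 7.334) = 21.03 V.

V_A ≈ 21.0 V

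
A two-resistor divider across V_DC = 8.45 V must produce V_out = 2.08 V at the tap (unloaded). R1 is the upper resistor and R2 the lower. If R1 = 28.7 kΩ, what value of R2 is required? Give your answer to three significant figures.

R2 ≈ 9.37 kΩ

V_out/V_DC = R2/(R1+R2) = 0.2462.
R2 = R1 · 0.2462/(1 − 0.2462) = 9.371 kΩ.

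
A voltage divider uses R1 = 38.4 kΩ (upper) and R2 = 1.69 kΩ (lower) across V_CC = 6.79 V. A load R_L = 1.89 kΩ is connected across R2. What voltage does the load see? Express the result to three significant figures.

V_out ≈ 0.154 V

First combine the lower leg with the load: R2 ‖ R_L = 0.8922 kΩ.
Voltage divider with the loaded lower leg: V_out = 6.79 × 0.8922/(38.4 + 0.8922) = 6.79 × 0.02271 = 0.1542 V.
(Unloaded it would be 0.286 V; the load pulls it down.)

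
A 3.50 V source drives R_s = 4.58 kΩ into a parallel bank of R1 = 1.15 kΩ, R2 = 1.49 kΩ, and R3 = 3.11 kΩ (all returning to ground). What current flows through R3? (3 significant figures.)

Combine the parallel branches: R_p = (1/1.15 + 1/1.49 + 1/3.11)⁻¹ = 0.5370 kΩ.
Node voltage V_A = V_DC · R_p/(R_s + R_p) = 3.50 × 0.1049 = 0.3673 V.
I(R3) = V_A / R3 = 0.3673/3.11 = 0.1181 mA.

I ≈ 0.118 mA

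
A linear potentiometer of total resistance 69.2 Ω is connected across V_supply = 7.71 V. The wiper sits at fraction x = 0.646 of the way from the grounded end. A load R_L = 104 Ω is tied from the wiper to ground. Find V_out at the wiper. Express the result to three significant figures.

V_out ≈ 4.32 V

Split the track: R_lower = x·R_p = 44.70 Ω, R_upper = (1−x)·R_p = 24.50 Ω.
Lower segment in parallel with the load: 44.70 ‖ 104 = 31.26 Ω.
Loaded-divider output: V_out = 7.71 × 0.5607 = 4.323 V.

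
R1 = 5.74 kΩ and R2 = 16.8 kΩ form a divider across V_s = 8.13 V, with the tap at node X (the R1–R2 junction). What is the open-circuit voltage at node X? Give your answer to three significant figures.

With X open, the divider is unloaded: V_th = 8.13 × 16.8/22.54 = 6.060 V.

V_th ≈ 6.06 V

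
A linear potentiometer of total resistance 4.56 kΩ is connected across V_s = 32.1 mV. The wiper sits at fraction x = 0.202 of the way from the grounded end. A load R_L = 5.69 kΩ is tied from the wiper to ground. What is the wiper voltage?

V_out ≈ 5.74 mV

Lower segment x·R_p = 0.9211 kΩ; upper segment (1−x)·R_p = 3.639 kΩ.
Lower segment in parallel with the load: 0.9211 ‖ 5.69 = 0.7928 kΩ.
Then V_out = V_s · 0.7928/(3.639 + 0.7928) = 5.742 mV.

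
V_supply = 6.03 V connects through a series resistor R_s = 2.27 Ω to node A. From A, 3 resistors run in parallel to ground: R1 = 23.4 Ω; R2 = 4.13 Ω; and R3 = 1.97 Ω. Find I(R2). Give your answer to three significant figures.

Parallel bank: R_p = 1/(1/23.4 + 1/4.13 + 1/1.97) = 1.262 Ω.
V_A = 6.03 × 1.262/3.532 = 2.154 V.
Branch current I = V_A/R2 = 2.154/4.13 = 0.5216 A.

I ≈ 0.522 A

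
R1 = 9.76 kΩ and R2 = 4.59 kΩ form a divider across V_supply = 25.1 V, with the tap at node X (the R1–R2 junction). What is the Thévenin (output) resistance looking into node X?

Zeroing V_supply shorts the top of R1 to ground, so R_th = R1 ‖ R2 = 3.122 kΩ.

R_th ≈ 3.12 kΩ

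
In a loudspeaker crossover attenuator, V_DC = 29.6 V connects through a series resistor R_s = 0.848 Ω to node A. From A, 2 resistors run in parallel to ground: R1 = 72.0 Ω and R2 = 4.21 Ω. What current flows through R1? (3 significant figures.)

I ≈ 0.339 A

Combine the parallel branches: R_p = (1/72.0 + 1/4.21)⁻¹ = 3.977 Ω.
Node voltage V_A = V_DC · R_p/(R_s + R_p) = 29.6 × 0.8243 = 24.40 V.
Branch current I = V_A/R1 = 24.40/72.0 = 0.3389 A.
(Check via current divider: I_total = 6.134 A; share G_k/ΣG = 0.05524 → same result.)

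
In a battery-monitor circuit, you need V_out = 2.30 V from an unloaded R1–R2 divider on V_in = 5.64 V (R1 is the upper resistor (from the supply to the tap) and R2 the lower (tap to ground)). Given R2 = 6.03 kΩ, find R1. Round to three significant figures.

R1 ≈ 8.76 kΩ

Required fraction k = V_out/V_in = 0.4078.
So R1 = R2 · (V_in/V_out − 1) = 6.03 × (5.64/2.30 − 1) = 6.03 × 1.452 = 8.757 kΩ.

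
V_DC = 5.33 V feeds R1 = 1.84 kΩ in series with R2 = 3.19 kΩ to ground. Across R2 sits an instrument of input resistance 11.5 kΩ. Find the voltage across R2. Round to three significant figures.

V_out ≈ 3.07 V

R2 ‖ R_L = (3.19 × 11.5)/(3.19 + 11.5) = 2.497 kΩ.
Then V_out = V_DC · R2'/(R1 + R2') = 5.33 × 2.497/4.337 = 3.069 V.
(Unloaded it would be 3.38 V; the load pulls it down.)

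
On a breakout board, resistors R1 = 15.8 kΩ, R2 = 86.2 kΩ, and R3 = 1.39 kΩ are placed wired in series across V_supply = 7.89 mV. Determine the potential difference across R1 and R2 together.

ΣR = 15.8 + 86.2 + 1.39 = 103.4 kΩ.
R_{R1..R2} = 15.8 + 86.2 = 102.0 kΩ.
V = V_supply · R/ΣR = 7.89 × 0.9866 = 7.784 mV.

V ≈ 7.78 mV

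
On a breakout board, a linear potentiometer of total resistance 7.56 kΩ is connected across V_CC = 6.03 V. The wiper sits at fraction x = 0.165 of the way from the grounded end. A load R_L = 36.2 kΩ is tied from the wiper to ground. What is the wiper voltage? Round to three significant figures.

V_out ≈ 0.967 V

The pot divides into 6.313 kΩ above the wiper and 1.247 kΩ below.
R_L loads the lower segment: effective lower R = 1.206 kΩ.
Loaded-divider output: V_out = 6.03 × 0.1604 = 0.9671 V.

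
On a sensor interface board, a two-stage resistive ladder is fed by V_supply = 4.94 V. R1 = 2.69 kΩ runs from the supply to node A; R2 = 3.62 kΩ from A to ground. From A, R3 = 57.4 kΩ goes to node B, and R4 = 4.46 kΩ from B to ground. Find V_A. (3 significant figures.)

V_A ≈ 2.77 V

Looking into the second stage from A: R3 + R4 = 61.86 kΩ appears in parallel with R2.
R2 ‖ (R3+R4) = 3.420 kΩ.
First divider: V_A = V_supply · 3.420/(2.69 + 3.420) = 2.765 V.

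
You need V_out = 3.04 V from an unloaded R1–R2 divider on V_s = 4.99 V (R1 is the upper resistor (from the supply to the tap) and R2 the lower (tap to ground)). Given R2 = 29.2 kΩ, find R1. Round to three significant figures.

Required fraction k = V_out/V_s = 0.6092.
Rearranging, R1 = R2·(1−k)/k = 29.2 × 0.6414 = 18.73 kΩ.

R1 ≈ 18.7 kΩ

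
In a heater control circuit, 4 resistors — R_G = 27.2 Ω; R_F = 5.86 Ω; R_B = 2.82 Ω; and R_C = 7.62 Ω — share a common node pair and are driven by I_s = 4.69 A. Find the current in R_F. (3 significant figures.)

Total conductance ΣG = 1/27.2 + 1/5.86 + 1/2.82 + 1/7.62 = 0.6933 (units of 1/Ω).
Current divider: I(R_F) = I_s · G_k/ΣG = 4.69 × (0.1706/0.6933) = 4.69 × 0.2462 = 1.154 A.

I ≈ 1.15 A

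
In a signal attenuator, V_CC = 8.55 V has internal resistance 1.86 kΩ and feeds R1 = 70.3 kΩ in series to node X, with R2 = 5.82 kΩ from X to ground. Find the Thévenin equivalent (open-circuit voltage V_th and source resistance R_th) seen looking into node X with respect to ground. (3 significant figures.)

R1' = 1.86 + 70.3 = 72.16 kΩ (source resistance + R1).
Open-circuit (no load on X): V_th = V_CC · R2/(R1' + R2) = 8.55 × 5.82/(72.16 + 5.82) = 0.6381 V.
With V_CC suppressed (replaced by a short), R_th = R1' ‖ R2 = (72.16 × 5.82)/(72.16 + 5.82) = 5.386 kΩ.

V_th ≈ 0.638 V, R_th ≈ 5.39 kΩ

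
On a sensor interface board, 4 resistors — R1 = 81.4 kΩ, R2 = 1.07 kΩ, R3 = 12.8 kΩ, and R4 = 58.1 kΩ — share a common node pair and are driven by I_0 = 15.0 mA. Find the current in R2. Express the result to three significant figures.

Conductances: ΣG = 1/81.4 + 1/1.07 + 1/12.8 + 1/58.1 = 1.042 (1/kΩ).
By the current-divider rule, I = I_0 · G_k/ΣG = 15.0 × 0.8967 = 13.45 mA.

I ≈ 13.5 mA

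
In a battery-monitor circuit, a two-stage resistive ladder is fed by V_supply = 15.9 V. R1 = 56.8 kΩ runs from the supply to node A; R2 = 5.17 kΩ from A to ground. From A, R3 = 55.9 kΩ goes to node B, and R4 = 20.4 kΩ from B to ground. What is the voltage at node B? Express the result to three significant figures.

Looking into the second stage from A: R3 + R4 = 76.30 kΩ appears in parallel with R2.
Effective lower resistance at A: R2 ‖ 76.30 = 4.842 kΩ.
V_A = 15.9 × 4.842/(56.8 + 4.842) = 1.249 V.
Then the unloaded second divider: V_B = V_A × R4/(R3+R4) = 1.249 × 0.2674 = 0.3339 V.

V_B ≈ 0.334 V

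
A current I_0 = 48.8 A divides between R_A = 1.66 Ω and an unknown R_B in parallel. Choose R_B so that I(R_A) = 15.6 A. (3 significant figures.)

In a two-way split, I_A/I_0 = R_B/(R_A + R_B).
15.6/48.8 = R_B/(R_A + R_B) → R_B = R_A · (0.3197)/(1 − 0.3197) = 1.66 × 0.4699 = 0.7800 Ω.

R_B ≈ 0.780 Ω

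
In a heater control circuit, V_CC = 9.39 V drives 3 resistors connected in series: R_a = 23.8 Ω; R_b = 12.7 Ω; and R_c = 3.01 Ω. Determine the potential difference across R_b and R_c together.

V ≈ 3.73 V

Total series resistance ΣR = 23.8 + 12.7 + 3.01 = 39.51 Ω.
R_{R_b..R_c} = 12.7 + 3.01 = 15.71 Ω.
Voltage divider: V = V_CC · (15.71 / 39.51) = 9.39 × 0.3976 = 3.734 V.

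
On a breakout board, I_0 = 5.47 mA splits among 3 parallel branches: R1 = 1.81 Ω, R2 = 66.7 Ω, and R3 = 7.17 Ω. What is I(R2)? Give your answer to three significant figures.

I ≈ 0.116 mA

Total conductance ΣG = 1/1.81 + 1/66.7 + 1/7.17 = 0.7069 (units of 1/Ω).
R2 takes the fraction G_k/ΣG = 0.01499/0.7069 = 0.02121, so I = 5.47 × 0.02121 = 0.1160 mA.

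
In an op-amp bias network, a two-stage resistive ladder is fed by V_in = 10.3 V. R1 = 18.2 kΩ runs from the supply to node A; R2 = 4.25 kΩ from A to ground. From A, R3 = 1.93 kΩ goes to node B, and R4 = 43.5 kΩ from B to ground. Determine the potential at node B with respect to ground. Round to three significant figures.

Node A sees R2 in parallel with the series input of stage 2, R3 + R4 = 45.43 kΩ.
R2 ‖ (R3+R4) = 3.886 kΩ.
So V_A = 10.3 × 0.1760 = 1.812 V.
Stage 2 is unloaded, so V_B = V_A · R4/(R3+R4) = 1.812 × 43.5/45.43 = 1.735 V.

V_B ≈ 1.74 V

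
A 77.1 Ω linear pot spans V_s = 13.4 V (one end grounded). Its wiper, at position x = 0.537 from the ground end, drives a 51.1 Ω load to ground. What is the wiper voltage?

Lower segment x·R_p = 41.40 Ω; upper segment (1−x)·R_p = 35.70 Ω.
(x·R_p) ‖ R_L = 22.87 Ω.
V_out = 13.4 × 22.87/(35.70 + 22.87) = 5.233 V.
(Unloaded: V_out = x·V_s = 7.20 V.)

V_out ≈ 5.23 V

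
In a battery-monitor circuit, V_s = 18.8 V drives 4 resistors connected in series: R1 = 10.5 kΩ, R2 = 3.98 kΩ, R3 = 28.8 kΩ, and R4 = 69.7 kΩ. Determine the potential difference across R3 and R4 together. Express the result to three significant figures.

Series total: ΣR = 10.5 + 3.98 + 28.8 + 69.7 = 113.0 kΩ.
R_{R3..R4} = 28.8 + 69.7 = 98.50 kΩ.
Voltage divider: V = V_s · (98.50 / 113.0) = 18.8 × 0.8718 = 16.39 V.

V ≈ 16.4 V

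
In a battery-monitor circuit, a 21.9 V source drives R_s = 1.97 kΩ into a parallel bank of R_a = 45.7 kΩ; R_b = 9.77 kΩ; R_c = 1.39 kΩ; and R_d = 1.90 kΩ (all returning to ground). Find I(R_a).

I ≈ 0.130 mA

Combine the parallel branches: R_p = (1/45.7 + 1/9.77 + 1/1.39 + 1/1.90)⁻¹ = 0.7299 kΩ.
Node voltage V_A = V_in · R_p/(R_s + R_p) = 21.9 × 0.2704 = 5.921 V.
I(R_a) = V_A / R_a = 5.921/45.7 = 0.1296 mA.
(Equivalently: I_total = 8.111 mA, then current-divider fraction G_k/ΣG = 0.01597.)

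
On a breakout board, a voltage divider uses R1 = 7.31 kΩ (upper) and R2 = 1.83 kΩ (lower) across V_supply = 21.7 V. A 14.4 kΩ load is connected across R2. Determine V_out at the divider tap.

V_out ≈ 3.94 V

First combine the lower leg with the load: R2 ‖ R_L = 1.624 kΩ.
Then V_out = V_supply · R2'/(R1 + R2') = 21.7 × 1.624/8.934 = 3.944 V.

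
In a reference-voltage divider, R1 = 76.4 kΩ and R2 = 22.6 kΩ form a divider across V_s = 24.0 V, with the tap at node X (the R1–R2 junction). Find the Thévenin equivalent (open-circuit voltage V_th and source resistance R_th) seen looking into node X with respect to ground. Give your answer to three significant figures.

Open-circuit (no load on X): V_th = V_s · R2/(R1 + R2) = 24.0 × 22.6/(76.40 + 22.6) = 5.479 V.
With V_s suppressed (replaced by a short), R_th = R1 ‖ R2 = (76.40 × 22.6)/(76.40 + 22.6) = 17.44 kΩ.

V_th ≈ 5.48 V, R_th ≈ 17.4 kΩ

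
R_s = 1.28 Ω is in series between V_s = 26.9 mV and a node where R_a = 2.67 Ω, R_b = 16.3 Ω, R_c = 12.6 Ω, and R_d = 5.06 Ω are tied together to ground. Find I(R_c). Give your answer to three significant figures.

Equivalent of the parallel group: R_p = 1.403 Ω.
Node voltage V_A = V_s · R_p/(R_s + R_p) = 26.9 × 0.5229 = 14.07 mV.
I(R_c) = V_A / R_c = 14.07/12.6 = 1.116 mA.
(Check via current divider: I_total = 10.03 mA; share G_k/ΣG = 0.1113 → same result.)

I ≈ 1.12 mA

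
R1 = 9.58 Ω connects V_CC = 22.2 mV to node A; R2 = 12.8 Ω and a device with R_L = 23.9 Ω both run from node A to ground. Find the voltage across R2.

V_out ≈ 10.3 mV

First combine the lower leg with the load: R2 ‖ R_L = 8.336 Ω.
Then V_out = V_CC · R2'/(R1 + R2') = 22.2 × 8.336/17.92 = 10.33 mV.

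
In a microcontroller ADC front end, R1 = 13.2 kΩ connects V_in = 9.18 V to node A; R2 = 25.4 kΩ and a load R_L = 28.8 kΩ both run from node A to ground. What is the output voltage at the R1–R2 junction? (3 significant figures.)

The load sits in parallel with R2, giving an effective lower resistance R2' = R2·R_L/(R2+R_L) = 13.50 kΩ.
Now apply the divider: V_out = 9.18 × 0.5056 = 4.641 V.

V_out ≈ 4.64 V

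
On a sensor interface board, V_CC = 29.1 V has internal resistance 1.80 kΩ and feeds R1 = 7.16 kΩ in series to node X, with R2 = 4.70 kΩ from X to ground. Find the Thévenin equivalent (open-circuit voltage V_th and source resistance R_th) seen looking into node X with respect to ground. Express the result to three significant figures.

R1' = 1.80 + 7.16 = 8.960 kΩ (source resistance + R1).
V_th is the unloaded tap voltage: V_CC · R2/(R1'+R2) = 29.1 × 0.3441 = 10.01 V.
With V_CC suppressed (replaced by a short), R_th = R1' ‖ R2 = (8.960 × 4.70)/(8.960 + 4.70) = 3.083 kΩ.

V_th ≈ 10.0 V, R_th ≈ 3.08 kΩ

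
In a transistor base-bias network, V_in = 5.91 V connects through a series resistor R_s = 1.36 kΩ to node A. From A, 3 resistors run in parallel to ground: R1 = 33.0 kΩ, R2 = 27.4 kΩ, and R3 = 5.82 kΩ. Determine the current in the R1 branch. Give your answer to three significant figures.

Parallel bank: R_p = 1/(1/33.0 + 1/27.4 + 1/5.82) = 4.191 kΩ.
Node voltage V_A = V_in · R_p/(R_s + R_p) = 5.91 × 0.7550 = 4.462 V.
Branch current I = V_A/R1 = 4.462/33.0 = 0.1352 mA.
(Equivalently: I_total = 1.065 mA, then current-divider fraction G_k/ΣG = 0.1270.)

I ≈ 0.135 mA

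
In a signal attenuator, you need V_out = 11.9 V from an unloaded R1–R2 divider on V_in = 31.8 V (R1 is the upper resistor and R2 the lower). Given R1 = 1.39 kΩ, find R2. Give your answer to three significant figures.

Required fraction k = V_out/V_in = 0.3742.
R2 = R1 · 0.3742/(1 − 0.3742) = 0.8312 kΩ.

R2 ≈ 0.831 kΩ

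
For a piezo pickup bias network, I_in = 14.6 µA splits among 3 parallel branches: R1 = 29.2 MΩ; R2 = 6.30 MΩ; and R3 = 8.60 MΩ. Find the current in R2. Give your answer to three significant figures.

Total conductance ΣG = 1/29.2 + 1/6.30 + 1/8.60 = 0.3093 (units of 1/MΩ).
R2 takes the fraction G_k/ΣG = 0.1587/0.3093 = 0.5133, so I = 14.6 × 0.5133 = 7.494 µA.

I ≈ 7.49 µA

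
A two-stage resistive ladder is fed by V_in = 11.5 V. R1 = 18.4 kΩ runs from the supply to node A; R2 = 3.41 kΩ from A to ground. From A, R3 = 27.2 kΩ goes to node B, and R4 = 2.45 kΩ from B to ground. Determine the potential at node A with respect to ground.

V_A ≈ 1.64 V

The second stage (R3 + R4 = 29.65 kΩ) loads node A in parallel with R2.
R2 ‖ (R3+R4) = 3.058 kΩ.
First divider: V_A = V_in · 3.058/(18.4 + 3.058) = 1.639 V.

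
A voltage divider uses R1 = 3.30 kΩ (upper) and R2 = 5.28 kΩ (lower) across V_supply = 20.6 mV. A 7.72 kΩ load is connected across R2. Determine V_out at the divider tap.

V_out ≈ 10.0 mV

First combine the lower leg with the load: R2 ‖ R_L = 3.136 kΩ.
Now apply the divider: V_out = 20.6 × 0.4872 = 10.04 mV.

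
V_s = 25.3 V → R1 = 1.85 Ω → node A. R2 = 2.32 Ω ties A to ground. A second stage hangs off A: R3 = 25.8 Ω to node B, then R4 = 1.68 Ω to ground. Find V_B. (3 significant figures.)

The second stage (R3 + R4 = 27.48 Ω) loads node A in parallel with R2.
R2 ‖ (R3+R4) = 2.139 Ω.
First divider: V_A = V_s · 2.139/(1.85 + 2.139) = 13.57 V.
V_B = V_A × 0.06114 = 0.8295 V.

V_B ≈ 0.829 V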